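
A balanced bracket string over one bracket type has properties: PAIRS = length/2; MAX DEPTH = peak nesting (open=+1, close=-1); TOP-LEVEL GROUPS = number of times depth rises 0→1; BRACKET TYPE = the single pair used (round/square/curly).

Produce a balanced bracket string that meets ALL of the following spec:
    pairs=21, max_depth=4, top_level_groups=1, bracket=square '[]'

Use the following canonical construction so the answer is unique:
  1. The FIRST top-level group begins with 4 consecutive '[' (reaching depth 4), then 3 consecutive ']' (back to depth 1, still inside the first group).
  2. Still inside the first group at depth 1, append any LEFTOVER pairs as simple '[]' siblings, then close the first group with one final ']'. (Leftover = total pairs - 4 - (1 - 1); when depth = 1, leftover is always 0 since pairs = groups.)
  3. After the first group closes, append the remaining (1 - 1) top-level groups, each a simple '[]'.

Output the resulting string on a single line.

Spec: pairs=21 depth=4 groups=1
Leftover pairs = 21 - 4 - (1-1) = 17
First group: deep chain of depth 4 + 17 sibling pairs
Remaining 0 groups: simple '[]' each

Answer: [[[[]]][][][][][][][][][][][][][][][][][]]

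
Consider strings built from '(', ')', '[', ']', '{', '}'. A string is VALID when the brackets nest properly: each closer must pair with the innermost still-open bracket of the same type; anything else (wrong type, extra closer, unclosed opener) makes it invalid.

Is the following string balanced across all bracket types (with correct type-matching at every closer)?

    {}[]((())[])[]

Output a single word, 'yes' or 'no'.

Answer: yes

Derivation:
pos 0: push '{'; stack = {
pos 1: '}' matches '{'; pop; stack = (empty)
pos 2: push '['; stack = [
pos 3: ']' matches '['; pop; stack = (empty)
pos 4: push '('; stack = (
pos 5: push '('; stack = ((
pos 6: push '('; stack = (((
pos 7: ')' matches '('; pop; stack = ((
pos 8: ')' matches '('; pop; stack = (
pos 9: push '['; stack = ([
pos 10: ']' matches '['; pop; stack = (
pos 11: ')' matches '('; pop; stack = (empty)
pos 12: push '['; stack = [
pos 13: ']' matches '['; pop; stack = (empty)
end: stack empty → VALID
Verdict: properly nested → yes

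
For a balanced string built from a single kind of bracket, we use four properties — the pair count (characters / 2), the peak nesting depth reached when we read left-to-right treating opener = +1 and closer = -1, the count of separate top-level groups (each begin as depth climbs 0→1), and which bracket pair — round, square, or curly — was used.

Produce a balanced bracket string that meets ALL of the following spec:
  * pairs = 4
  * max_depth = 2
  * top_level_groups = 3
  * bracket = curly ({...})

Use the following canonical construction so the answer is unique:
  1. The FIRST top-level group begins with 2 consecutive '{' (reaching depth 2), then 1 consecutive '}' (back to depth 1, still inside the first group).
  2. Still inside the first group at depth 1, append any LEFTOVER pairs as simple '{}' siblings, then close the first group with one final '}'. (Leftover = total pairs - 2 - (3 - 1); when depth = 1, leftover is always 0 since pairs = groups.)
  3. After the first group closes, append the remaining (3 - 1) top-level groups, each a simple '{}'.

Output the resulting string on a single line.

Spec: pairs=4 depth=2 groups=3
Leftover pairs = 4 - 2 - (3-1) = 0
First group: deep chain of depth 2 + 0 sibling pairs
Remaining 2 groups: simple '{}' each

Answer: {{}}{}{}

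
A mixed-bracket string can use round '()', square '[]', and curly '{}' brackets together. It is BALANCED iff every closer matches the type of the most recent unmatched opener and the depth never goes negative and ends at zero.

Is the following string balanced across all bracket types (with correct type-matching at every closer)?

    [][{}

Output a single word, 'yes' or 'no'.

Answer: no

Derivation:
pos 0: push '['; stack = [
pos 1: ']' matches '['; pop; stack = (empty)
pos 2: push '['; stack = [
pos 3: push '{'; stack = [{
pos 4: '}' matches '{'; pop; stack = [
end: stack still non-empty ([) → INVALID
Verdict: unclosed openers at end: [ → no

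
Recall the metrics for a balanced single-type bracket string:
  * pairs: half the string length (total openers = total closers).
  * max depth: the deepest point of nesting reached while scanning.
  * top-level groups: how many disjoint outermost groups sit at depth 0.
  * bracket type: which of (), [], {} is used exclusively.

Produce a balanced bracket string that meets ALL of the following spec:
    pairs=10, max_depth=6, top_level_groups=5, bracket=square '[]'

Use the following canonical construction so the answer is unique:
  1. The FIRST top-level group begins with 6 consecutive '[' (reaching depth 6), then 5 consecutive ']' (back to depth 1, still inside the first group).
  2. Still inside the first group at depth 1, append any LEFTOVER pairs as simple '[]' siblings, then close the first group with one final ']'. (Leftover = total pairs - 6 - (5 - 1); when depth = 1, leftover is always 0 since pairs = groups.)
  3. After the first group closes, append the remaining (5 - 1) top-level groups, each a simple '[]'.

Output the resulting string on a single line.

Spec: pairs=10 depth=6 groups=5
Leftover pairs = 10 - 6 - (5-1) = 0
First group: deep chain of depth 6 + 0 sibling pairs
Remaining 4 groups: simple '[]' each

Answer: [[[[[[]]]]]][][][][]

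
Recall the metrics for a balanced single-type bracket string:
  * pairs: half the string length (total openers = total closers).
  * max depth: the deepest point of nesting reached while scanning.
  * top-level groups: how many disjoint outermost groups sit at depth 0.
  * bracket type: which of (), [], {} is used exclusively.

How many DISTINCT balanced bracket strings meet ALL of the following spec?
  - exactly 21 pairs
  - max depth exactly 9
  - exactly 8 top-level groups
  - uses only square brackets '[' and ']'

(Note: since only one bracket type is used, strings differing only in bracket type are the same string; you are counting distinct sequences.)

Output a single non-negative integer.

Answer: 1043328

Derivation:
Spec: pairs=21 depth=9 groups=8
Count(depth <= 9) = 218104832
Count(depth <= 8) = 217061504
Count(depth == 9) = 218104832 - 217061504 = 1043328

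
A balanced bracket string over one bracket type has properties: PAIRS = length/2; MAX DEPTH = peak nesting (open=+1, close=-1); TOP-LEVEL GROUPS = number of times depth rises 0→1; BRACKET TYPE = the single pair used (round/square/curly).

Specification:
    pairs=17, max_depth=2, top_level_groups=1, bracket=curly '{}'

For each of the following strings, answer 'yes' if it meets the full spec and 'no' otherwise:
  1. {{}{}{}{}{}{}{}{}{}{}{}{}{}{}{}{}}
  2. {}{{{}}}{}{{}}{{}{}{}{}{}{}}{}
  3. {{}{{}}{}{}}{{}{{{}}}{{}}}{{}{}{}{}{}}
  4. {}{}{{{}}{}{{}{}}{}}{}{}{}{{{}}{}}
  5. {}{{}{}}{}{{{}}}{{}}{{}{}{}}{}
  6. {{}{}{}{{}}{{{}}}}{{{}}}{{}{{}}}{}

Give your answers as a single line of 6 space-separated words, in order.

Answer: yes no no no no no

Derivation:
String 1 '{{}{}{}{}{}{}{}{}{}{}{}{}{}{}{}{}}': depth seq [1 2 1 2 1 2 1 2 1 2 1 2 1 2 1 2 1 2 1 2 1 2 1 2 1 2 1 2 1 2 1 2 1 0]
  -> pairs=17 depth=2 groups=1 -> yes
String 2 '{}{{{}}}{}{{}}{{}{}{}{}{}{}}{}': depth seq [1 0 1 2 3 2 1 0 1 0 1 2 1 0 1 2 1 2 1 2 1 2 1 2 1 2 1 0 1 0]
  -> pairs=15 depth=3 groups=6 -> no
String 3 '{{}{{}}{}{}}{{}{{{}}}{{}}}{{}{}{}{}{}}': depth seq [1 2 1 2 3 2 1 2 1 2 1 0 1 2 1 2 3 4 3 2 1 2 3 2 1 0 1 2 1 2 1 2 1 2 1 2 1 0]
  -> pairs=19 depth=4 groups=3 -> no
String 4 '{}{}{{{}}{}{{}{}}{}}{}{}{}{{{}}{}}': depth seq [1 0 1 0 1 2 3 2 1 2 1 2 3 2 3 2 1 2 1 0 1 0 1 0 1 0 1 2 3 2 1 2 1 0]
  -> pairs=17 depth=3 groups=7 -> no
String 5 '{}{{}{}}{}{{{}}}{{}}{{}{}{}}{}': depth seq [1 0 1 2 1 2 1 0 1 0 1 2 3 2 1 0 1 2 1 0 1 2 1 2 1 2 1 0 1 0]
  -> pairs=15 depth=3 groups=7 -> no
String 6 '{{}{}{}{{}}{{{}}}}{{{}}}{{}{{}}}{}': depth seq [1 2 1 2 1 2 1 2 3 2 1 2 3 4 3 2 1 0 1 2 3 2 1 0 1 2 1 2 3 2 1 0 1 0]
  -> pairs=17 depth=4 groups=4 -> no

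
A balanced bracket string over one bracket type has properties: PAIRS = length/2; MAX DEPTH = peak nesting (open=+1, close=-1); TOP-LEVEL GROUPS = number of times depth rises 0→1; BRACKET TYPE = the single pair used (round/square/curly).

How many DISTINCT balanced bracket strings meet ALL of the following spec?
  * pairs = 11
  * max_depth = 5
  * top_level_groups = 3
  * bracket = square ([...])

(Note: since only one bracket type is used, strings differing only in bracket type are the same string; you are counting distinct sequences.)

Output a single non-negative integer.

Answer: 3156

Derivation:
Spec: pairs=11 depth=5 groups=3
Count(depth <= 5) = 10350
Count(depth <= 4) = 7194
Count(depth == 5) = 10350 - 7194 = 3156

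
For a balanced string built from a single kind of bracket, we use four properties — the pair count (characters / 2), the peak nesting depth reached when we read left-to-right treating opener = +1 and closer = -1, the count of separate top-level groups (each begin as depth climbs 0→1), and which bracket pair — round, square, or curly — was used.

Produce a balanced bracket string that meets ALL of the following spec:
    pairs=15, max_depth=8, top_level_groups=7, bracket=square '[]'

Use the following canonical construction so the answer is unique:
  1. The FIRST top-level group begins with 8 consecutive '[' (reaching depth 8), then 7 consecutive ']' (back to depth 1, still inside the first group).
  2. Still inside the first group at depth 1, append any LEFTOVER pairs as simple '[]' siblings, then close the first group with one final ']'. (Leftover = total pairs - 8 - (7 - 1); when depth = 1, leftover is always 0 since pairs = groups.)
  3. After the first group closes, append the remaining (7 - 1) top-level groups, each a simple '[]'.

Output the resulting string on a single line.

Answer: [[[[[[[[]]]]]]][]][][][][][][]

Derivation:
Spec: pairs=15 depth=8 groups=7
Leftover pairs = 15 - 8 - (7-1) = 1
First group: deep chain of depth 8 + 1 sibling pairs
Remaining 6 groups: simple '[]' each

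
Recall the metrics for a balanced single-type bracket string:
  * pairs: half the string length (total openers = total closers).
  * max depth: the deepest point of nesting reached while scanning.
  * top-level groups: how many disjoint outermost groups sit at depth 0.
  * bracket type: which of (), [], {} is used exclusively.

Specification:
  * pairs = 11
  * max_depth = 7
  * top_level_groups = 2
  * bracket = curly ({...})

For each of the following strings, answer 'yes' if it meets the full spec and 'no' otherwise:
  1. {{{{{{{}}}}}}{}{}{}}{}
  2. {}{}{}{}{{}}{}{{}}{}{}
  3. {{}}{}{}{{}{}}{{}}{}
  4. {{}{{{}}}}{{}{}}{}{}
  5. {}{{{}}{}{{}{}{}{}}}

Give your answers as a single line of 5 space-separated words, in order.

String 1 '{{{{{{{}}}}}}{}{}{}}{}': depth seq [1 2 3 4 5 6 7 6 5 4 3 2 1 2 1 2 1 2 1 0 1 0]
  -> pairs=11 depth=7 groups=2 -> yes
String 2 '{}{}{}{}{{}}{}{{}}{}{}': depth seq [1 0 1 0 1 0 1 0 1 2 1 0 1 0 1 2 1 0 1 0 1 0]
  -> pairs=11 depth=2 groups=9 -> no
String 3 '{{}}{}{}{{}{}}{{}}{}': depth seq [1 2 1 0 1 0 1 0 1 2 1 2 1 0 1 2 1 0 1 0]
  -> pairs=10 depth=2 groups=6 -> no
String 4 '{{}{{{}}}}{{}{}}{}{}': depth seq [1 2 1 2 3 4 3 2 1 0 1 2 1 2 1 0 1 0 1 0]
  -> pairs=10 depth=4 groups=4 -> no
String 5 '{}{{{}}{}{{}{}{}{}}}': depth seq [1 0 1 2 3 2 1 2 1 2 3 2 3 2 3 2 3 2 1 0]
  -> pairs=10 depth=3 groups=2 -> no

Answer: yes no no no no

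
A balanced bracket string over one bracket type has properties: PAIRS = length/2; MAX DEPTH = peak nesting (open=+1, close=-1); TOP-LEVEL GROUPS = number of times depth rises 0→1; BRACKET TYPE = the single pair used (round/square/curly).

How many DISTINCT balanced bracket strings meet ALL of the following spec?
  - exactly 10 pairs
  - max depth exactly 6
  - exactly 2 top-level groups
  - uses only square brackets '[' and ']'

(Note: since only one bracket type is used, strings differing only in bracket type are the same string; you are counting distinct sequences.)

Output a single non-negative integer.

Spec: pairs=10 depth=6 groups=2
Count(depth <= 6) = 4656
Count(depth <= 5) = 4012
Count(depth == 6) = 4656 - 4012 = 644

Answer: 644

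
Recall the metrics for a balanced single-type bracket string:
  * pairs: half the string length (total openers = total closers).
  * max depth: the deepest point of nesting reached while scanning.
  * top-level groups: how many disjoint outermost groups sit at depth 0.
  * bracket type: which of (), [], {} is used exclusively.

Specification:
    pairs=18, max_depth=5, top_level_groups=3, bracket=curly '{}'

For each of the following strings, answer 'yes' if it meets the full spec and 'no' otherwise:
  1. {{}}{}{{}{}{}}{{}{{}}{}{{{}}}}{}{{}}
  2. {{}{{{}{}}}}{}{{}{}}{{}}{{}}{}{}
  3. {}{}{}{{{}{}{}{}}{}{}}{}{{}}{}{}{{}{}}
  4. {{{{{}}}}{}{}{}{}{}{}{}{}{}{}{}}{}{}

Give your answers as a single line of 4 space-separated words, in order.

String 1 '{{}}{}{{}{}{}}{{}{{}}{}{{{}}}}{}{{}}': depth seq [1 2 1 0 1 0 1 2 1 2 1 2 1 0 1 2 1 2 3 2 1 2 1 2 3 4 3 2 1 0 1 0 1 2 1 0]
  -> pairs=18 depth=4 groups=6 -> no
String 2 '{{}{{{}{}}}}{}{{}{}}{{}}{{}}{}{}': depth seq [1 2 1 2 3 4 3 4 3 2 1 0 1 0 1 2 1 2 1 0 1 2 1 0 1 2 1 0 1 0 1 0]
  -> pairs=16 depth=4 groups=7 -> no
String 3 '{}{}{}{{{}{}{}{}}{}{}}{}{{}}{}{}{{}{}}': depth seq [1 0 1 0 1 0 1 2 3 2 3 2 3 2 3 2 1 2 1 2 1 0 1 0 1 2 1 0 1 0 1 0 1 2 1 2 1 0]
  -> pairs=19 depth=3 groups=9 -> no
String 4 '{{{{{}}}}{}{}{}{}{}{}{}{}{}{}{}}{}{}': depth seq [1 2 3 4 5 4 3 2 1 2 1 2 1 2 1 2 1 2 1 2 1 2 1 2 1 2 1 2 1 2 1 0 1 0 1 0]
  -> pairs=18 depth=5 groups=3 -> yes

Answer: no no no yes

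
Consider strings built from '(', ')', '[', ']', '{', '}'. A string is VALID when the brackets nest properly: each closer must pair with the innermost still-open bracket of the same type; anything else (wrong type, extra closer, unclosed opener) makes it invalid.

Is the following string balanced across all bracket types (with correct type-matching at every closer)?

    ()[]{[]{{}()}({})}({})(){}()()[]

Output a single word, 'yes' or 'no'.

Answer: yes

Derivation:
pos 0: push '('; stack = (
pos 1: ')' matches '('; pop; stack = (empty)
pos 2: push '['; stack = [
pos 3: ']' matches '['; pop; stack = (empty)
pos 4: push '{'; stack = {
pos 5: push '['; stack = {[
pos 6: ']' matches '['; pop; stack = {
pos 7: push '{'; stack = {{
pos 8: push '{'; stack = {{{
pos 9: '}' matches '{'; pop; stack = {{
pos 10: push '('; stack = {{(
pos 11: ')' matches '('; pop; stack = {{
pos 12: '}' matches '{'; pop; stack = {
pos 13: push '('; stack = {(
pos 14: push '{'; stack = {({
pos 15: '}' matches '{'; pop; stack = {(
pos 16: ')' matches '('; pop; stack = {
pos 17: '}' matches '{'; pop; stack = (empty)
pos 18: push '('; stack = (
pos 19: push '{'; stack = ({
pos 20: '}' matches '{'; pop; stack = (
pos 21: ')' matches '('; pop; stack = (empty)
pos 22: push '('; stack = (
pos 23: ')' matches '('; pop; stack = (empty)
pos 24: push '{'; stack = {
pos 25: '}' matches '{'; pop; stack = (empty)
pos 26: push '('; stack = (
pos 27: ')' matches '('; pop; stack = (empty)
pos 28: push '('; stack = (
pos 29: ')' matches '('; pop; stack = (empty)
pos 30: push '['; stack = [
pos 31: ']' matches '['; pop; stack = (empty)
end: stack empty → VALID
Verdict: properly nested → yes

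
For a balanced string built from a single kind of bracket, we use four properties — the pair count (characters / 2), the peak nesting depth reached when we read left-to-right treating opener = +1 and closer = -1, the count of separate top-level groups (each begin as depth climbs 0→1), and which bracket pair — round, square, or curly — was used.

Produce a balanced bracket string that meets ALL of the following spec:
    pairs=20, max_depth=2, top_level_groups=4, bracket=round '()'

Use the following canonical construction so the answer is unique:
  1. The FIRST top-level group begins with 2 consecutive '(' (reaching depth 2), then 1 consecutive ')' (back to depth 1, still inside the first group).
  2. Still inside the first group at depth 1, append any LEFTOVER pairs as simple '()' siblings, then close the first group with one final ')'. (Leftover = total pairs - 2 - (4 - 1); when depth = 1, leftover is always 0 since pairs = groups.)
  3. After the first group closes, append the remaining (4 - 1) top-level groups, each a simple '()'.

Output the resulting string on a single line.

Answer: (()()()()()()()()()()()()()()()())()()()

Derivation:
Spec: pairs=20 depth=2 groups=4
Leftover pairs = 20 - 2 - (4-1) = 15
First group: deep chain of depth 2 + 15 sibling pairs
Remaining 3 groups: simple '()' each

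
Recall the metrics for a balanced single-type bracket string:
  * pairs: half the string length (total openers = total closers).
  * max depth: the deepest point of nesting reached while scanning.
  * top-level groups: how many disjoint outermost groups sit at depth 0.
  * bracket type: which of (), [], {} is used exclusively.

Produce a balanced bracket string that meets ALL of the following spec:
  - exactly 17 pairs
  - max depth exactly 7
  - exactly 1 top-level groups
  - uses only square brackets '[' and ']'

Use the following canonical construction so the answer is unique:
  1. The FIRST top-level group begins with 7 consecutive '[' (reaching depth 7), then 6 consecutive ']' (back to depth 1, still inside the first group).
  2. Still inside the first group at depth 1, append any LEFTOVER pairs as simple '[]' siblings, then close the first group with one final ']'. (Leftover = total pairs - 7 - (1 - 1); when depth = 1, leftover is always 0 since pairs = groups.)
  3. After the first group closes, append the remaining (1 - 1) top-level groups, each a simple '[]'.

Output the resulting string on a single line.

Answer: [[[[[[[]]]]]][][][][][][][][][][]]

Derivation:
Spec: pairs=17 depth=7 groups=1
Leftover pairs = 17 - 7 - (1-1) = 10
First group: deep chain of depth 7 + 10 sibling pairs
Remaining 0 groups: simple '[]' each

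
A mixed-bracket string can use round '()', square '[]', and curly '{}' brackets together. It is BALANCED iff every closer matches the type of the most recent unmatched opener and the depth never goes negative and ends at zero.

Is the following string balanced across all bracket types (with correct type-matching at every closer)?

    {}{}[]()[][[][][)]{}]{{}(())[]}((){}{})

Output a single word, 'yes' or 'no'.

Answer: no

Derivation:
pos 0: push '{'; stack = {
pos 1: '}' matches '{'; pop; stack = (empty)
pos 2: push '{'; stack = {
pos 3: '}' matches '{'; pop; stack = (empty)
pos 4: push '['; stack = [
pos 5: ']' matches '['; pop; stack = (empty)
pos 6: push '('; stack = (
pos 7: ')' matches '('; pop; stack = (empty)
pos 8: push '['; stack = [
pos 9: ']' matches '['; pop; stack = (empty)
pos 10: push '['; stack = [
pos 11: push '['; stack = [[
pos 12: ']' matches '['; pop; stack = [
pos 13: push '['; stack = [[
pos 14: ']' matches '['; pop; stack = [
pos 15: push '['; stack = [[
pos 16: saw closer ')' but top of stack is '[' (expected ']') → INVALID
Verdict: type mismatch at position 16: ')' closes '[' → no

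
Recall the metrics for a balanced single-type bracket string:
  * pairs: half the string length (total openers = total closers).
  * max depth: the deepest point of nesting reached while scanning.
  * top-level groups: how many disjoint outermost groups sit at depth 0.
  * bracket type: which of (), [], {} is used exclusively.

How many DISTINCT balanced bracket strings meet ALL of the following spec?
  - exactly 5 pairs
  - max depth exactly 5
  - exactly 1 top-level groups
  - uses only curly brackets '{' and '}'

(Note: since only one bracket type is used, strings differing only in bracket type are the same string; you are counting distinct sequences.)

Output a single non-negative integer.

Spec: pairs=5 depth=5 groups=1
Count(depth <= 5) = 14
Count(depth <= 4) = 13
Count(depth == 5) = 14 - 13 = 1

Answer: 1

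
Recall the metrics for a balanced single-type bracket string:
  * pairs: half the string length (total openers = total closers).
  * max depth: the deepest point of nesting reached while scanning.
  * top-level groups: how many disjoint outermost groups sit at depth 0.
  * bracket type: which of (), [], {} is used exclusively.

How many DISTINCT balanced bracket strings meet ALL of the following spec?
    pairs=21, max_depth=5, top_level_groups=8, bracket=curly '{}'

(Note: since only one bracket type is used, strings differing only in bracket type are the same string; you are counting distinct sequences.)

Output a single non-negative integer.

Answer: 65687328

Derivation:
Spec: pairs=21 depth=5 groups=8
Count(depth <= 5) = 166875552
Count(depth <= 4) = 101188224
Count(depth == 5) = 166875552 - 101188224 = 65687328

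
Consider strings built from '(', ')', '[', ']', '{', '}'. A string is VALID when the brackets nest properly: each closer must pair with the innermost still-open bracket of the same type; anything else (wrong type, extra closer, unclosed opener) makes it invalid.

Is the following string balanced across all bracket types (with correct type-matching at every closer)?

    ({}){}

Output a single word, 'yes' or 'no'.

pos 0: push '('; stack = (
pos 1: push '{'; stack = ({
pos 2: '}' matches '{'; pop; stack = (
pos 3: ')' matches '('; pop; stack = (empty)
pos 4: push '{'; stack = {
pos 5: '}' matches '{'; pop; stack = (empty)
end: stack empty → VALID
Verdict: properly nested → yes

Answer: yes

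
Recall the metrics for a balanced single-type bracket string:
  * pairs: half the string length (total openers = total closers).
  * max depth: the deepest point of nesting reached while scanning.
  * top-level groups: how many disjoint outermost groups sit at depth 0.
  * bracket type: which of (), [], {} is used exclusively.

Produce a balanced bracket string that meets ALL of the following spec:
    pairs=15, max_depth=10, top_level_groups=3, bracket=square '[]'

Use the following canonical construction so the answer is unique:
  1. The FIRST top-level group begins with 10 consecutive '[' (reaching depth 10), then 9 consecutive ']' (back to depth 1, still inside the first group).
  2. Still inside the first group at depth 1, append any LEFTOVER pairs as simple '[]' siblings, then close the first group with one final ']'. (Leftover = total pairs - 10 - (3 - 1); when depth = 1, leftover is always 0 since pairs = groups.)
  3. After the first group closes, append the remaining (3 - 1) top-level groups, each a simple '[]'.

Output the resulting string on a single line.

Answer: [[[[[[[[[[]]]]]]]]][][][]][][]

Derivation:
Spec: pairs=15 depth=10 groups=3
Leftover pairs = 15 - 10 - (3-1) = 3
First group: deep chain of depth 10 + 3 sibling pairs
Remaining 2 groups: simple '[]' each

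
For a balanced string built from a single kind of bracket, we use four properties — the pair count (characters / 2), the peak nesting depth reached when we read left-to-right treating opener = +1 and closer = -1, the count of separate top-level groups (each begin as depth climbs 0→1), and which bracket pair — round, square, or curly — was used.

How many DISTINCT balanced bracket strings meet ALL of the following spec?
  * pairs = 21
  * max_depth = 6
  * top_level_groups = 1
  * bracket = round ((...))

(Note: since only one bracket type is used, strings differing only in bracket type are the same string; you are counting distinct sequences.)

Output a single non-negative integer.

Spec: pairs=21 depth=6 groups=1
Count(depth <= 6) = 1825158051
Count(depth <= 5) = 581130734
Count(depth == 6) = 1825158051 - 581130734 = 1244027317

Answer: 1244027317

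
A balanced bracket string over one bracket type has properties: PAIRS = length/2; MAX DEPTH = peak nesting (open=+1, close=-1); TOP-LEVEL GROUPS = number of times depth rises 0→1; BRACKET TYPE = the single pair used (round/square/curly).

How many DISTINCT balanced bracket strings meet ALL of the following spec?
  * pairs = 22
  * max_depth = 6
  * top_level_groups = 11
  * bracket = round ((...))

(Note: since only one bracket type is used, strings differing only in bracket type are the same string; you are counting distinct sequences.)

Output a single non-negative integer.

Spec: pairs=22 depth=6 groups=11
Count(depth <= 6) = 63033664
Count(depth <= 5) = 58580424
Count(depth == 6) = 63033664 - 58580424 = 4453240

Answer: 4453240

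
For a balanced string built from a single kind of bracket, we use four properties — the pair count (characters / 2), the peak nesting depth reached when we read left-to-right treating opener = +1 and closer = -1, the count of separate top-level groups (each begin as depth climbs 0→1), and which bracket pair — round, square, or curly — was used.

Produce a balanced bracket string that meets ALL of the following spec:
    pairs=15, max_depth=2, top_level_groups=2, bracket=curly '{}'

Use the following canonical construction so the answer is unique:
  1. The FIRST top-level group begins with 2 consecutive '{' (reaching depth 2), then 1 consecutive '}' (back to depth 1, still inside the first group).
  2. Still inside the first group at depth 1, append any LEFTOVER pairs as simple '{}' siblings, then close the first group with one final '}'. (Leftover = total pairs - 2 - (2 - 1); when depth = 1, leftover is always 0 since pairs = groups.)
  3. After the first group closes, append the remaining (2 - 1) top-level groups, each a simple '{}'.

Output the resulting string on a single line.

Answer: {{}{}{}{}{}{}{}{}{}{}{}{}{}}{}

Derivation:
Spec: pairs=15 depth=2 groups=2
Leftover pairs = 15 - 2 - (2-1) = 12
First group: deep chain of depth 2 + 12 sibling pairs
Remaining 1 groups: simple '{}' each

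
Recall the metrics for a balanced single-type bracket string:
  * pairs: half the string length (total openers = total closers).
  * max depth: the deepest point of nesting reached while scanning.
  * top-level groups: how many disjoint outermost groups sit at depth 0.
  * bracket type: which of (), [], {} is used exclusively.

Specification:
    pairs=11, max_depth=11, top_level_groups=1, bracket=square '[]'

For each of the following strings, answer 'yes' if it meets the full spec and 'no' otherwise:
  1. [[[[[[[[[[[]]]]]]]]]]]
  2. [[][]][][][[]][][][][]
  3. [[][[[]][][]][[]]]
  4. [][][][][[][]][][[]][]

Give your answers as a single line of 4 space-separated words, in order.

String 1 '[[[[[[[[[[[]]]]]]]]]]]': depth seq [1 2 3 4 5 6 7 8 9 10 11 10 9 8 7 6 5 4 3 2 1 0]
  -> pairs=11 depth=11 groups=1 -> yes
String 2 '[[][]][][][[]][][][][]': depth seq [1 2 1 2 1 0 1 0 1 0 1 2 1 0 1 0 1 0 1 0 1 0]
  -> pairs=11 depth=2 groups=8 -> no
String 3 '[[][[[]][][]][[]]]': depth seq [1 2 1 2 3 4 3 2 3 2 3 2 1 2 3 2 1 0]
  -> pairs=9 depth=4 groups=1 -> no
String 4 '[][][][][[][]][][[]][]': depth seq [1 0 1 0 1 0 1 0 1 2 1 2 1 0 1 0 1 2 1 0 1 0]
  -> pairs=11 depth=2 groups=8 -> no

Answer: yes no no no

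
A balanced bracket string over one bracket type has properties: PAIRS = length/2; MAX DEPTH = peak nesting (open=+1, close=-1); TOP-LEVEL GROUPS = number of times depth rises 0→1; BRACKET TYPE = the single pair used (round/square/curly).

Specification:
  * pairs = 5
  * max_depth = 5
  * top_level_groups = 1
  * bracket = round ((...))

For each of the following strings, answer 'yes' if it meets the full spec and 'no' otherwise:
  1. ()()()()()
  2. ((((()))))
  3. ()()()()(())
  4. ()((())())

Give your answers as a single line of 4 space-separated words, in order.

Answer: no yes no no

Derivation:
String 1 '()()()()()': depth seq [1 0 1 0 1 0 1 0 1 0]
  -> pairs=5 depth=1 groups=5 -> no
String 2 '((((()))))': depth seq [1 2 3 4 5 4 3 2 1 0]
  -> pairs=5 depth=5 groups=1 -> yes
String 3 '()()()()(())': depth seq [1 0 1 0 1 0 1 0 1 2 1 0]
  -> pairs=6 depth=2 groups=5 -> no
String 4 '()((())())': depth seq [1 0 1 2 3 2 1 2 1 0]
  -> pairs=5 depth=3 groups=2 -> no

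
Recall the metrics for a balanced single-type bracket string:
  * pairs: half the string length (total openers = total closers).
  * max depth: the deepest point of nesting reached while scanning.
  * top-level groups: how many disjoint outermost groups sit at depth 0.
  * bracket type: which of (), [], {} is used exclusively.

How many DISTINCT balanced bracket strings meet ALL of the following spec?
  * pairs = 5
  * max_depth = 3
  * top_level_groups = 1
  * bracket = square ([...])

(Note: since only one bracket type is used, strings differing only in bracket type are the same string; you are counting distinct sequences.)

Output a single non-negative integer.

Answer: 7

Derivation:
Spec: pairs=5 depth=3 groups=1
Count(depth <= 3) = 8
Count(depth <= 2) = 1
Count(depth == 3) = 8 - 1 = 7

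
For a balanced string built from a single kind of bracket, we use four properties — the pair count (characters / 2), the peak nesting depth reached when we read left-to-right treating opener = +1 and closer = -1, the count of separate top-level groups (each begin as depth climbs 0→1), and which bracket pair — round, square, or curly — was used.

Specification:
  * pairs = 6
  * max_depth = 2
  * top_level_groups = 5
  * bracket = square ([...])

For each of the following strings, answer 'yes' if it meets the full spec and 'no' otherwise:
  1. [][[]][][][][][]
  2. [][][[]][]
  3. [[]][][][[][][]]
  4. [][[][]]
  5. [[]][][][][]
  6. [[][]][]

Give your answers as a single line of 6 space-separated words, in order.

String 1 '[][[]][][][][][]': depth seq [1 0 1 2 1 0 1 0 1 0 1 0 1 0 1 0]
  -> pairs=8 depth=2 groups=7 -> no
String 2 '[][][[]][]': depth seq [1 0 1 0 1 2 1 0 1 0]
  -> pairs=5 depth=2 groups=4 -> no
String 3 '[[]][][][[][][]]': depth seq [1 2 1 0 1 0 1 0 1 2 1 2 1 2 1 0]
  -> pairs=8 depth=2 groups=4 -> no
String 4 '[][[][]]': depth seq [1 0 1 2 1 2 1 0]
  -> pairs=4 depth=2 groups=2 -> no
String 5 '[[]][][][][]': depth seq [1 2 1 0 1 0 1 0 1 0 1 0]
  -> pairs=6 depth=2 groups=5 -> yes
String 6 '[[][]][]': depth seq [1 2 1 2 1 0 1 0]
  -> pairs=4 depth=2 groups=2 -> no

Answer: no no no no yes no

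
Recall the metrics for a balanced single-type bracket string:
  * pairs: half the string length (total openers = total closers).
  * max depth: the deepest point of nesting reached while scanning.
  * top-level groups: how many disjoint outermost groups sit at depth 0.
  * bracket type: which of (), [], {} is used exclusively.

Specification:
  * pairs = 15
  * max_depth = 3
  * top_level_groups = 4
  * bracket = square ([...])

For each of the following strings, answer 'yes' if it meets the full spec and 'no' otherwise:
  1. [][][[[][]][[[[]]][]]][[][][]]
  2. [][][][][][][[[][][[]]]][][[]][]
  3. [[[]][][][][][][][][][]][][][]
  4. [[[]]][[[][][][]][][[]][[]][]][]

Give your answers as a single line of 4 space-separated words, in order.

String 1 '[][][[[][]][[[[]]][]]][[][][]]': depth seq [1 0 1 0 1 2 3 2 3 2 1 2 3 4 5 4 3 2 3 2 1 0 1 2 1 2 1 2 1 0]
  -> pairs=15 depth=5 groups=4 -> no
String 2 '[][][][][][][[[][][[]]]][][[]][]': depth seq [1 0 1 0 1 0 1 0 1 0 1 0 1 2 3 2 3 2 3 4 3 2 1 0 1 0 1 2 1 0 1 0]
  -> pairs=16 depth=4 groups=10 -> no
String 3 '[[[]][][][][][][][][][]][][][]': depth seq [1 2 3 2 1 2 1 2 1 2 1 2 1 2 1 2 1 2 1 2 1 2 1 0 1 0 1 0 1 0]
  -> pairs=15 depth=3 groups=4 -> yes
String 4 '[[[]]][[[][][][]][][[]][[]][]][]': depth seq [1 2 3 2 1 0 1 2 3 2 3 2 3 2 3 2 1 2 1 2 3 2 1 2 3 2 1 2 1 0 1 0]
  -> pairs=16 depth=3 groups=3 -> no

Answer: no no yes no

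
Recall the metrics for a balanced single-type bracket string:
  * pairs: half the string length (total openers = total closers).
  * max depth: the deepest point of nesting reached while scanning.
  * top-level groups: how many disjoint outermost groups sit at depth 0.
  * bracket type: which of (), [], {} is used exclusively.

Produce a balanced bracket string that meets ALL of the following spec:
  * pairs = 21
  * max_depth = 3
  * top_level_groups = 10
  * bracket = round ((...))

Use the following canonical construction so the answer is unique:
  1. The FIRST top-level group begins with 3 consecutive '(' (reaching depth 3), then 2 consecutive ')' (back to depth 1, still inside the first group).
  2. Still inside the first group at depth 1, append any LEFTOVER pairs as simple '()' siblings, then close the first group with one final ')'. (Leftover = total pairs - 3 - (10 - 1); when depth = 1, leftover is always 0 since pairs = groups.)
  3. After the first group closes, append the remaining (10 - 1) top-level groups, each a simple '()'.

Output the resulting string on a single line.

Spec: pairs=21 depth=3 groups=10
Leftover pairs = 21 - 3 - (10-1) = 9
First group: deep chain of depth 3 + 9 sibling pairs
Remaining 9 groups: simple '()' each

Answer: ((())()()()()()()()()())()()()()()()()()()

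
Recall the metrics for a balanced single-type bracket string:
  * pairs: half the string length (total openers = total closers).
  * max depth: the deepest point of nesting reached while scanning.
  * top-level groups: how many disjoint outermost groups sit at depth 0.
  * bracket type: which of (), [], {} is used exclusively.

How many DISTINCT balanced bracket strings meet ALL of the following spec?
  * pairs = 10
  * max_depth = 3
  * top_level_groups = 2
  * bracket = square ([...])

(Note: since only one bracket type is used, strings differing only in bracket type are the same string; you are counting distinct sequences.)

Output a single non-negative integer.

Answer: 695

Derivation:
Spec: pairs=10 depth=3 groups=2
Count(depth <= 3) = 704
Count(depth <= 2) = 9
Count(depth == 3) = 704 - 9 = 695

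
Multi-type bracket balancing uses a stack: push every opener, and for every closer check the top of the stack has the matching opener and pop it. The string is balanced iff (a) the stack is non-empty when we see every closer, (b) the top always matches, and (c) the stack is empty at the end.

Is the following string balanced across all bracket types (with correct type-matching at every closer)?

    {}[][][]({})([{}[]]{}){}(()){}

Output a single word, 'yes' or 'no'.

pos 0: push '{'; stack = {
pos 1: '}' matches '{'; pop; stack = (empty)
pos 2: push '['; stack = [
pos 3: ']' matches '['; pop; stack = (empty)
pos 4: push '['; stack = [
pos 5: ']' matches '['; pop; stack = (empty)
pos 6: push '['; stack = [
pos 7: ']' matches '['; pop; stack = (empty)
pos 8: push '('; stack = (
pos 9: push '{'; stack = ({
pos 10: '}' matches '{'; pop; stack = (
pos 11: ')' matches '('; pop; stack = (empty)
pos 12: push '('; stack = (
pos 13: push '['; stack = ([
pos 14: push '{'; stack = ([{
pos 15: '}' matches '{'; pop; stack = ([
pos 16: push '['; stack = ([[
pos 17: ']' matches '['; pop; stack = ([
pos 18: ']' matches '['; pop; stack = (
pos 19: push '{'; stack = ({
pos 20: '}' matches '{'; pop; stack = (
pos 21: ')' matches '('; pop; stack = (empty)
pos 22: push '{'; stack = {
pos 23: '}' matches '{'; pop; stack = (empty)
pos 24: push '('; stack = (
pos 25: push '('; stack = ((
pos 26: ')' matches '('; pop; stack = (
pos 27: ')' matches '('; pop; stack = (empty)
pos 28: push '{'; stack = {
pos 29: '}' matches '{'; pop; stack = (empty)
end: stack empty → VALID
Verdict: properly nested → yes

Answer: yes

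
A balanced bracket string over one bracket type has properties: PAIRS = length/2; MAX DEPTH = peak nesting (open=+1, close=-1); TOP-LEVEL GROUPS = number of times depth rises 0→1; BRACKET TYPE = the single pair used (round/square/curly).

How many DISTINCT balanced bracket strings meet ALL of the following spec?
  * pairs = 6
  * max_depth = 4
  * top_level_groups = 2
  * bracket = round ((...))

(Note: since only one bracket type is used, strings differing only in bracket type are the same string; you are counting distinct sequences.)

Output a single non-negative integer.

Answer: 12

Derivation:
Spec: pairs=6 depth=4 groups=2
Count(depth <= 4) = 40
Count(depth <= 3) = 28
Count(depth == 4) = 40 - 28 = 12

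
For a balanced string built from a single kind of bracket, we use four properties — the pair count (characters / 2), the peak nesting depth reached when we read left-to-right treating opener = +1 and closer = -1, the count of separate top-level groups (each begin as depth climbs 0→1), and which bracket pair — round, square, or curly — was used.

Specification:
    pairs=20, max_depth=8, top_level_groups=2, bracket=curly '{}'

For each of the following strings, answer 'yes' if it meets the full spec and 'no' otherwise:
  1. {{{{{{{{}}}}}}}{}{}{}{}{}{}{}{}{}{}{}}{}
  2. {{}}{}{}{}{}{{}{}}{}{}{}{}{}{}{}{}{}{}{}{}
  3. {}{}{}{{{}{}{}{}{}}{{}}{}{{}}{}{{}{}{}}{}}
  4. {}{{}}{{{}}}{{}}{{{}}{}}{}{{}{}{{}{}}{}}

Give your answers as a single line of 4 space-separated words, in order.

String 1 '{{{{{{{{}}}}}}}{}{}{}{}{}{}{}{}{}{}{}}{}': depth seq [1 2 3 4 5 6 7 8 7 6 5 4 3 2 1 2 1 2 1 2 1 2 1 2 1 2 1 2 1 2 1 2 1 2 1 2 1 0 1 0]
  -> pairs=20 depth=8 groups=2 -> yes
String 2 '{{}}{}{}{}{}{{}{}}{}{}{}{}{}{}{}{}{}{}{}{}': depth seq [1 2 1 0 1 0 1 0 1 0 1 0 1 2 1 2 1 0 1 0 1 0 1 0 1 0 1 0 1 0 1 0 1 0 1 0 1 0 1 0 1 0]
  -> pairs=21 depth=2 groups=18 -> no
String 3 '{}{}{}{{{}{}{}{}{}}{{}}{}{{}}{}{{}{}{}}{}}': depth seq [1 0 1 0 1 0 1 2 3 2 3 2 3 2 3 2 3 2 1 2 3 2 1 2 1 2 3 2 1 2 1 2 3 2 3 2 3 2 1 2 1 0]
  -> pairs=21 depth=3 groups=4 -> no
String 4 '{}{{}}{{{}}}{{}}{{{}}{}}{}{{}{}{{}{}}{}}': depth seq [1 0 1 2 1 0 1 2 3 2 1 0 1 2 1 0 1 2 3 2 1 2 1 0 1 0 1 2 1 2 1 2 3 2 3 2 1 2 1 0]
  -> pairs=20 depth=3 groups=7 -> no

Answer: yes no no no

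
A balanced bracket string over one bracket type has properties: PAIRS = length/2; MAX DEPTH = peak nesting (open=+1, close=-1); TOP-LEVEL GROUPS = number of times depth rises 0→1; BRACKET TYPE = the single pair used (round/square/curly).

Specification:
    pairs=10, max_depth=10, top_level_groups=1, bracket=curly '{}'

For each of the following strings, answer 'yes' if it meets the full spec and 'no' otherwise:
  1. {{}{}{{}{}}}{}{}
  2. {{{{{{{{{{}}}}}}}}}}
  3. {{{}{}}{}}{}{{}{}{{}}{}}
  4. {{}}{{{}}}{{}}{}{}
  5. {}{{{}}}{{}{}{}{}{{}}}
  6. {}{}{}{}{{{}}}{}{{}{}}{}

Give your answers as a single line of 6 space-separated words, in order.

String 1 '{{}{}{{}{}}}{}{}': depth seq [1 2 1 2 1 2 3 2 3 2 1 0 1 0 1 0]
  -> pairs=8 depth=3 groups=3 -> no
String 2 '{{{{{{{{{{}}}}}}}}}}': depth seq [1 2 3 4 5 6 7 8 9 10 9 8 7 6 5 4 3 2 1 0]
  -> pairs=10 depth=10 groups=1 -> yes
String 3 '{{{}{}}{}}{}{{}{}{{}}{}}': depth seq [1 2 3 2 3 2 1 2 1 0 1 0 1 2 1 2 1 2 3 2 1 2 1 0]
  -> pairs=12 depth=3 groups=3 -> no
String 4 '{{}}{{{}}}{{}}{}{}': depth seq [1 2 1 0 1 2 3 2 1 0 1 2 1 0 1 0 1 0]
  -> pairs=9 depth=3 groups=5 -> no
String 5 '{}{{{}}}{{}{}{}{}{{}}}': depth seq [1 0 1 2 3 2 1 0 1 2 1 2 1 2 1 2 1 2 3 2 1 0]
  -> pairs=11 depth=3 groups=3 -> no
String 6 '{}{}{}{}{{{}}}{}{{}{}}{}': depth seq [1 0 1 0 1 0 1 0 1 2 3 2 1 0 1 0 1 2 1 2 1 0 1 0]
  -> pairs=12 depth=3 groups=8 -> no

Answer: no yes no no no no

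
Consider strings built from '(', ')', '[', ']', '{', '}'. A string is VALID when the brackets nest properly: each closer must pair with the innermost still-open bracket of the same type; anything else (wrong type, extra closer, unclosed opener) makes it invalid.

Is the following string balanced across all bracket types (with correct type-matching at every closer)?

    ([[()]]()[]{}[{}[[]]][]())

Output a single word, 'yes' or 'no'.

pos 0: push '('; stack = (
pos 1: push '['; stack = ([
pos 2: push '['; stack = ([[
pos 3: push '('; stack = ([[(
pos 4: ')' matches '('; pop; stack = ([[
pos 5: ']' matches '['; pop; stack = ([
pos 6: ']' matches '['; pop; stack = (
pos 7: push '('; stack = ((
pos 8: ')' matches '('; pop; stack = (
pos 9: push '['; stack = ([
pos 10: ']' matches '['; pop; stack = (
pos 11: push '{'; stack = ({
pos 12: '}' matches '{'; pop; stack = (
pos 13: push '['; stack = ([
pos 14: push '{'; stack = ([{
pos 15: '}' matches '{'; pop; stack = ([
pos 16: push '['; stack = ([[
pos 17: push '['; stack = ([[[
pos 18: ']' matches '['; pop; stack = ([[
pos 19: ']' matches '['; pop; stack = ([
pos 20: ']' matches '['; pop; stack = (
pos 21: push '['; stack = ([
pos 22: ']' matches '['; pop; stack = (
pos 23: push '('; stack = ((
pos 24: ')' matches '('; pop; stack = (
pos 25: ')' matches '('; pop; stack = (empty)
end: stack empty → VALID
Verdict: properly nested → yes

Answer: yes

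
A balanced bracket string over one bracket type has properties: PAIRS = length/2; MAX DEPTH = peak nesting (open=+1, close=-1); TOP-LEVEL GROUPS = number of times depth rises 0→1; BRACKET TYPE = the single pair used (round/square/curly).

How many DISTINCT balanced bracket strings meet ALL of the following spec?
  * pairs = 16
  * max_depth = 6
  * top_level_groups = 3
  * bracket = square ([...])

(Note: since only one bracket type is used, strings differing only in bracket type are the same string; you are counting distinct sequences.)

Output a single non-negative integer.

Spec: pairs=16 depth=6 groups=3
Count(depth <= 6) = 5433957
Count(depth <= 5) = 3675816
Count(depth == 6) = 5433957 - 3675816 = 1758141

Answer: 1758141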